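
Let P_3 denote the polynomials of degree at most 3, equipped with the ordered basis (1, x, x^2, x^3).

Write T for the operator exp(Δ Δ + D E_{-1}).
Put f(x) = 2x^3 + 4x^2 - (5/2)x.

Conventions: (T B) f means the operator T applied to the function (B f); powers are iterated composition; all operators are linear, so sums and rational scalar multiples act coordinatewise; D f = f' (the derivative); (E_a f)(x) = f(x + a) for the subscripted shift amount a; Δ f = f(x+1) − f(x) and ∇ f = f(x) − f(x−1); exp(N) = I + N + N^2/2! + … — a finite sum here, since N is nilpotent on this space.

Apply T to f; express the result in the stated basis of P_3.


order-1 term: 6x^2 + 8x + 31/2
order-2 term: 6x + 4
order-3 term: 2
the series for exp(Δ Δ + D E_{-1}) f terminates at order 3
exp(Δ Δ + D E_{-1}) f = 2x^3 + 10x^2 + (23/2)x + 43/2

the image equals g(x) = 2x^3 + 10x^2 + (23/2)x + 43/2


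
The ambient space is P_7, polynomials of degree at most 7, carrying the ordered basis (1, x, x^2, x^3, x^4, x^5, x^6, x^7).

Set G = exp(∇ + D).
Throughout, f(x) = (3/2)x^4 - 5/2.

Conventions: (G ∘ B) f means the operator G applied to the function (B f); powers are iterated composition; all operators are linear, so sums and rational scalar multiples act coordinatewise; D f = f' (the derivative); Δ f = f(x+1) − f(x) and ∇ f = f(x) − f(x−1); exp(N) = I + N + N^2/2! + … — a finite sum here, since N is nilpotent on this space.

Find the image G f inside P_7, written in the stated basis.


order-1 term: 12x^3 - 9x^2 + 6x - 3/2
order-2 term: 36x^2 - 36x + 33/2
order-3 term: 48x - 36
order-4 term: 24
the series for exp(∇ + D) f terminates at order 4
exp(∇ + D) f = (3/2)x^4 + 12x^3 + 27x^2 + 18x + 1/2

the result is g(x) = (3/2)x^4 + 12x^3 + 27x^2 + 18x + 1/2


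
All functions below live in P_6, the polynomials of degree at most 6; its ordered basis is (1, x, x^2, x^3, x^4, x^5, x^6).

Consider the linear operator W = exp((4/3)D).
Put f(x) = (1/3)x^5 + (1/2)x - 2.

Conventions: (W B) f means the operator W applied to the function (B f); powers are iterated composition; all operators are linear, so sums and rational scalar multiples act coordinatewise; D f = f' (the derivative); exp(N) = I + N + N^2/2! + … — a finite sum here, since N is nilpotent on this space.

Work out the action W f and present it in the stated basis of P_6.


g(x) = (1/3)x^5 + (20/9)x^4 + (160/27)x^3 + (640/81)x^2 + (2803/486)x + 52/729

order-1 term: (20/9)x^4 + 2/3
order-2 term: (160/27)x^3
order-3 term: (640/81)x^2
order-4 term: (1280/243)x
order-5 term: 1024/729
the series for exp((4/3)D) f terminates at order 5
exp((4/3)D) f = (1/3)x^5 + (20/9)x^4 + (160/27)x^3 + (640/81)x^2 + (2803/486)x + 52/729


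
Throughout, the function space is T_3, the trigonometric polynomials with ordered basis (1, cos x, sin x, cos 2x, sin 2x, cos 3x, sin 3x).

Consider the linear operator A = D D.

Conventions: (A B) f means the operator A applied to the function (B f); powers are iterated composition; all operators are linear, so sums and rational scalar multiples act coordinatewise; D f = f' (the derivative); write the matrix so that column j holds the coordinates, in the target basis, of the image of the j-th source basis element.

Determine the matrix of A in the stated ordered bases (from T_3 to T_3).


image of 1: 0
image of cos x: -cos x
image of sin x: -sin x
image of cos 2x: -4cos 2x
image of sin 2x: -4sin 2x
image of cos 3x: -9cos 3x
image of sin 3x: -9sin 3x
each image's coordinates form column j of the matrix

the matrix is [[0, 0, 0, 0, 0, 0, 0]; [0, -1, 0, 0, 0, 0, 0]; [0, 0, -1, 0, 0, 0, 0]; [0, 0, 0, -4, 0, 0, 0]; [0, 0, 0, 0, -4, 0, 0]; [0, 0, 0, 0, 0, -9, 0]; [0, 0, 0, 0, 0, 0, -9]] (rows listed top to bottom)


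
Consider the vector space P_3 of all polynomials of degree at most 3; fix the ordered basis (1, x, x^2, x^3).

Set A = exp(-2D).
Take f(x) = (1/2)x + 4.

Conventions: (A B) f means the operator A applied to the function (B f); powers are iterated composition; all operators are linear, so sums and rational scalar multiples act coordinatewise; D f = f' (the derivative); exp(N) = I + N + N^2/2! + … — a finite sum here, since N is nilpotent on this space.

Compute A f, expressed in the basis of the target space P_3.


order-1 term: -1
the series for exp(-2D) f terminates at order 1
exp(-2D) f = (1/2)x + 3

the result is g(x) = (1/2)x + 3


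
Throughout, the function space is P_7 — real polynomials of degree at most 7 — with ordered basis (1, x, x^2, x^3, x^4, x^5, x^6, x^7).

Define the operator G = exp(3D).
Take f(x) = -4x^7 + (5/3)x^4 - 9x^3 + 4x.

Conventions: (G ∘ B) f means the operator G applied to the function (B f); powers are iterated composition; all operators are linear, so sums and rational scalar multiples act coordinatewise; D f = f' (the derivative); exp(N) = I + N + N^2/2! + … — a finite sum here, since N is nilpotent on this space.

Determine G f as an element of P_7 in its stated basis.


g(x) = -4x^7 - 84x^6 - 756x^5 - (11335/3)x^4 - 11329x^3 - 20403x^2 - 20471x - 8844

order-1 term: -84x^6 + 20x^3 - 81x^2 + 12
order-2 term: -756x^5 + 90x^2 - 243x
order-3 term: -3780x^4 + 180x - 243
order-4 term: -11340x^3 + 135
order-5 term: -20412x^2
order-6 term: -20412x
order-7 term: -8748
the series for exp(3D) f terminates at order 7
exp(3D) f = -4x^7 - 84x^6 - 756x^5 - (11335/3)x^4 - 11329x^3 - 20403x^2 - 20471x - 8844


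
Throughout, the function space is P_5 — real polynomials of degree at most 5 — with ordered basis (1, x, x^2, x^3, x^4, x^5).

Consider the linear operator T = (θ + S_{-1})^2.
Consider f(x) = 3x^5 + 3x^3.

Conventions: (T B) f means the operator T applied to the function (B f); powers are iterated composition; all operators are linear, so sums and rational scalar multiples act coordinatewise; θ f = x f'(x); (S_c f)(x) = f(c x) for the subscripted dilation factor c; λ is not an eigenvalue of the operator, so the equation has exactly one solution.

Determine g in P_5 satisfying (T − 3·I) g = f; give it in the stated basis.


write g with unknown coordinates in the stated basis and equate coefficients in (T − 3·I) g = f
solving from the highest basis element down gives g = (3/13)x^5 + 3x^3
check: T g = (48/13)x^5 + 12x^3
so T g − 3·g = 3x^5 + 3x^3 = f ✓

the result is g(x) = (3/13)x^5 + 3x^3


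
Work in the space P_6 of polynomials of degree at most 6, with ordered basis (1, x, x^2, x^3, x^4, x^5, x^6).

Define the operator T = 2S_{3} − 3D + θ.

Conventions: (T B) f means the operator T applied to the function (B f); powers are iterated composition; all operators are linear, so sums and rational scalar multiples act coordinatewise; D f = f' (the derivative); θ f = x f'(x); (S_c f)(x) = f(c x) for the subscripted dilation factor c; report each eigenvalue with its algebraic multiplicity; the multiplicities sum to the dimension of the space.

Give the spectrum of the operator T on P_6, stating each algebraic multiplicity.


λ = 2 (multiplicity 1), λ = 7 (multiplicity 1), λ = 20 (multiplicity 1), λ = 57 (multiplicity 1), λ = 166 (multiplicity 1), λ = 491 (multiplicity 1), λ = 1464 (multiplicity 1)

image of 1: 2
image of x: 7x - 3
image of x^2: 20x^2 - 6x
image of x^3: 57x^3 - 9x^2
image of x^4: 166x^4 - 12x^3
image of x^5: 491x^5 - 15x^4
image of x^6: 1464x^6 - 18x^5
the matrix is upper triangular; its diagonal is (2, 7, 20, 57, 166, 491, 1464)
for a triangular matrix the eigenvalues are the diagonal entries, with algebraic multiplicity their repetition count


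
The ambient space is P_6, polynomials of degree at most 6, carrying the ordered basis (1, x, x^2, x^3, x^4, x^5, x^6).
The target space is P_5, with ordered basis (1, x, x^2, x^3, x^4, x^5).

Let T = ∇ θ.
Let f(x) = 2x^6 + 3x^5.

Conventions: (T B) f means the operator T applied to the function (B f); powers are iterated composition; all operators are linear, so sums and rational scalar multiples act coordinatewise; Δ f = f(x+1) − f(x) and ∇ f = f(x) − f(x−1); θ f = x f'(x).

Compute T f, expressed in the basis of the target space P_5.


the image equals g(x) = 72x^5 - 105x^4 + 90x^3 - 30x^2 - 3x + 3

θ f = 12x^6 + 15x^5
∇ θ f = 72x^5 - 105x^4 + 90x^3 - 30x^2 - 3x + 3


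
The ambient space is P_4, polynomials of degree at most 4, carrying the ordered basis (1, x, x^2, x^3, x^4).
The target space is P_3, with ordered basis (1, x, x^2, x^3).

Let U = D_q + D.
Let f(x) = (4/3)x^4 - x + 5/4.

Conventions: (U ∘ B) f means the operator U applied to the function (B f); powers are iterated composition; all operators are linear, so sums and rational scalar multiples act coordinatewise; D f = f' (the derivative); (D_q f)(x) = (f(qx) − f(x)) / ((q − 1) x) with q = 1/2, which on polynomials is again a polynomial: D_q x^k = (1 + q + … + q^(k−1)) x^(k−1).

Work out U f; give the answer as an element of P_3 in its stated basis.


D_q f = (5/2)x^3 - 1
D f = (16/3)x^3 - 1
(D_q + D) f = (47/6)x^3 - 2

the result is g(x) = (47/6)x^3 - 2


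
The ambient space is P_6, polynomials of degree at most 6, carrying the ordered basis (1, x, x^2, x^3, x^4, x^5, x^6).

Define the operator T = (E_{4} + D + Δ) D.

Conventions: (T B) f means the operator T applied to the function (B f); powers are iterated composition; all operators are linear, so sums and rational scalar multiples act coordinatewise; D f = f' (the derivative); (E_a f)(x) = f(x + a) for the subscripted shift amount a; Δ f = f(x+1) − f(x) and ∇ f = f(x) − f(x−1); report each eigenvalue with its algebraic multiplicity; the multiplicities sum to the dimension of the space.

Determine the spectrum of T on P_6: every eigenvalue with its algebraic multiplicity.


image of 1: 0
image of x: 1
image of x^2: 2x + 12
image of x^3: 3x^2 + 36x + 51
image of x^4: 4x^3 + 72x^2 + 204x + 260
image of x^5: 5x^4 + 120x^3 + 510x^2 + 1300x + 1285
image of x^6: 6x^5 + 180x^4 + 1020x^3 + 3900x^2 + 7710x + 6150
the matrix is upper triangular; its diagonal is (0, 0, 0, 0, 0, 0, 0)
for a triangular matrix the eigenvalues are the diagonal entries, with algebraic multiplicity their repetition count

λ = 0 (multiplicity 7)


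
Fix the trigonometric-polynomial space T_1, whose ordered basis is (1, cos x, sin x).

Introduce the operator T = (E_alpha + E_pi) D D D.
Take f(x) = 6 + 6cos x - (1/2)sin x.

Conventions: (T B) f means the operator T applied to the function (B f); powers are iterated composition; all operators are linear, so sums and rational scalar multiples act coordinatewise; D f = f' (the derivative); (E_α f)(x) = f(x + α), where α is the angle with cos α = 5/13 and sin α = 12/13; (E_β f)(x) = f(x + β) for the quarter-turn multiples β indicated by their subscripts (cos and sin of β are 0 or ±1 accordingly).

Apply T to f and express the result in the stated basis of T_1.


the image equals g(x) = (68/13)cos x - (54/13)sin x

D f = -(1/2)cos x - 6sin x
D D f = -6cos x + (1/2)sin x
D (D D) f = (1/2)cos x + 6sin x
E_alpha D (D D) f = (149/26)cos x + (24/13)sin x
E_pi D (D D) f = -(1/2)cos x - 6sin x
(E_alpha + E_pi) D (D D) f = (68/13)cos x - (54/13)sin x


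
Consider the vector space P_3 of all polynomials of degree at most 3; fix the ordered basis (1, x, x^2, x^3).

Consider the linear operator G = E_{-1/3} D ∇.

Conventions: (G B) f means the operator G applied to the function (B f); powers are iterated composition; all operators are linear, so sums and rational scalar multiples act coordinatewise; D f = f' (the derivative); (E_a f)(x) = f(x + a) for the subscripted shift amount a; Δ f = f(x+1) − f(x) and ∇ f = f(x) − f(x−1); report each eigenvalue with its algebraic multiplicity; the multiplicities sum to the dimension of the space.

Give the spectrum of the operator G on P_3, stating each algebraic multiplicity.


image of 1: 0
image of x: 0
image of x^2: 2
image of x^3: 6x - 5
the matrix is upper triangular; its diagonal is (0, 0, 0, 0)
for a triangular matrix the eigenvalues are the diagonal entries, with algebraic multiplicity their repetition count

λ = 0 (multiplicity 4)


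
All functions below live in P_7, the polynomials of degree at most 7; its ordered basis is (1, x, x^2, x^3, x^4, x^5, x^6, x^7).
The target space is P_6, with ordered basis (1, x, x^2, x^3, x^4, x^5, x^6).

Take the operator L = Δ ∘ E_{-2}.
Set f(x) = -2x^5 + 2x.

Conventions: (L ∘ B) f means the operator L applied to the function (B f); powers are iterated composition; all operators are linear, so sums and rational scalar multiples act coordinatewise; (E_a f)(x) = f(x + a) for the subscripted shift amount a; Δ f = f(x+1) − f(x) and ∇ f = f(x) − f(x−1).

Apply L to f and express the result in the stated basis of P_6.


E_{-2} f = -2x^5 + 20x^4 - 80x^3 + 160x^2 - 158x + 60
Δ E_{-2} f = -10x^4 + 60x^3 - 140x^2 + 150x - 60

the image equals g(x) = -10x^4 + 60x^3 - 140x^2 + 150x - 60


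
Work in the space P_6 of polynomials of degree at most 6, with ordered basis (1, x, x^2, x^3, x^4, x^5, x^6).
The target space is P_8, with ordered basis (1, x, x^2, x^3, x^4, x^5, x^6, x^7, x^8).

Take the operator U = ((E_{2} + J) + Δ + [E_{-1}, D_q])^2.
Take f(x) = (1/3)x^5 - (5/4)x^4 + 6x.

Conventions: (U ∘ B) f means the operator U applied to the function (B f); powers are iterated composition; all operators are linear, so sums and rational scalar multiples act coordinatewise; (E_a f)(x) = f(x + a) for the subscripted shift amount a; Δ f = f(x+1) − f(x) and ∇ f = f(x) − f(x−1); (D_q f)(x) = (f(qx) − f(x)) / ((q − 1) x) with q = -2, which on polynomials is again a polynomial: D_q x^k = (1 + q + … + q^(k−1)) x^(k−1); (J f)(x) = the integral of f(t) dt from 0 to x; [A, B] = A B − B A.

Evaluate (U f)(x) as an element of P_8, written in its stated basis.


the result is g(x) = (1/126)x^7 + (5/72)x^6 + (11/6)x^5 + (40/3)x^4 + (95/6)x^3 + (635/24)x^2 - (2335/12)x - 3149/9

E_{2} f = (1/3)x^5 + (25/12)x^4 + (10/3)x^3 - (10/3)x^2 - (22/3)x + 8/3
J f = (1/18)x^6 - (1/4)x^5 + 3x^2
(E_{2} + J) f = (1/18)x^6 + (1/12)x^5 + (25/12)x^4 + (10/3)x^3 - (1/3)x^2 - (22/3)x + 8/3
Δ f = (5/3)x^4 - (5/3)x^3 - (25/6)x^2 - (10/3)x + 61/12
D_q f = (11/3)x^4 + (25/4)x^3 + 6
E_{-1} D_q f = (11/3)x^4 - (101/12)x^3 + (13/4)x^2 + (49/12)x + 41/12
E_{-1} f = (1/3)x^5 - (35/12)x^4 + (25/3)x^3 - (65/6)x^2 + (38/3)x - 91/12
D_q E_{-1} f = (11/3)x^4 + (175/12)x^3 + 25x^2 + (65/6)x + 38/3
[E_{-1}, D_q] f = -23x^3 - (87/4)x^2 - (27/4)x - 37/4
((E_{2} + J) + Δ + [E_{-1}, D_q]) f = (1/18)x^6 + (1/12)x^5 + (15/4)x^4 - (64/3)x^3 - (105/4)x^2 - (209/12)x - 3/2
E_{2} ((E_{2} + J) + Δ + [E_{-1}, D_q]) f = (1/18)x^6 + (3/4)x^5 + (95/12)x^4 + (188/9)x^3 - (177/4)x^2 - (2893/12)x - 2212/9
J ((E_{2} + J) + Δ + [E_{-1}, D_q]) f = (1/126)x^7 + (1/72)x^6 + (3/4)x^5 - (16/3)x^4 - (35/4)x^3 - (209/24)x^2 - (3/2)x
(E_{2} + J) ((E_{2} + J) + Δ + [E_{-1}, D_q]) f = (1/126)x^7 + (5/72)x^6 + (3/2)x^5 + (31/12)x^4 + (437/36)x^3 - (1271/24)x^2 - (2911/12)x - 2212/9
Δ ((E_{2} + J) + Δ + [E_{-1}, D_q]) f = (1/3)x^5 + (5/4)x^4 + (305/18)x^3 - (239/6)x^2 - (403/4)x - 550/9
D_q ((E_{2} + J) + Δ + [E_{-1}, D_q]) f = -(7/6)x^5 + (11/12)x^4 - (75/4)x^3 - 64x^2 + (105/4)x - 209/12
E_{-1} D_q ((E_{2} + J) + Δ + [E_{-1}, D_q]) f = -(7/6)x^5 + (27/4)x^4 - (409/12)x^3 + (113/12)x^2 + (177/2)x - 521/6
E_{-1} ((E_{2} + J) + Δ + [E_{-1}, D_q]) f = (1/18)x^6 - (1/4)x^5 + (25/6)x^4 - (659/18)x^3 + (241/4)x^2 - (263/6)x + 265/18
D_q E_{-1} ((E_{2} + J) + Δ + [E_{-1}, D_q]) f = -(7/6)x^5 - (11/4)x^4 - (125/6)x^3 - (659/6)x^2 - (241/4)x - 263/6
[E_{-1}, D_q] ((E_{2} + J) + Δ + [E_{-1}, D_q]) f = (19/2)x^4 - (53/4)x^3 + (477/4)x^2 + (595/4)x - 43
((E_{2} + J) + Δ + [E_{-1}, D_q]) ((E_{2} + J) + Δ + [E_{-1}, D_q]) f = (1/126)x^7 + (5/72)x^6 + (11/6)x^5 + (40/3)x^4 + (95/6)x^3 + (635/24)x^2 - (2335/12)x - 3149/9


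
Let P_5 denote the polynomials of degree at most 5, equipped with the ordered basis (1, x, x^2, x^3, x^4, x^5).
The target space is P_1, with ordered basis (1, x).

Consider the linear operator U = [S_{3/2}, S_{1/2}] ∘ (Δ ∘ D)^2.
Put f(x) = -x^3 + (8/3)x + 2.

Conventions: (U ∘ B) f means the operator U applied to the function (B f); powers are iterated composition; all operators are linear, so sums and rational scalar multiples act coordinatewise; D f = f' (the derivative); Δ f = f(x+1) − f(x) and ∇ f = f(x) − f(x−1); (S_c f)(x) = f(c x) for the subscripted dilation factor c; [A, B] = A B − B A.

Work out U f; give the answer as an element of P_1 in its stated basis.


g(x) = 0

D f = -3x^2 + 8/3
Δ D f = -6x - 3
D (Δ ∘ D) f = -6
Δ D (Δ ∘ D) f = 0
S_{1/2} (Δ ∘ D)^2 f = 0
S_{3/2} S_{1/2} (Δ ∘ D)^2 f = 0
S_{3/2} (Δ ∘ D)^2 f = 0
S_{1/2} S_{3/2} (Δ ∘ D)^2 f = 0
[S_{3/2}, S_{1/2}] (Δ ∘ D)^2 f = 0


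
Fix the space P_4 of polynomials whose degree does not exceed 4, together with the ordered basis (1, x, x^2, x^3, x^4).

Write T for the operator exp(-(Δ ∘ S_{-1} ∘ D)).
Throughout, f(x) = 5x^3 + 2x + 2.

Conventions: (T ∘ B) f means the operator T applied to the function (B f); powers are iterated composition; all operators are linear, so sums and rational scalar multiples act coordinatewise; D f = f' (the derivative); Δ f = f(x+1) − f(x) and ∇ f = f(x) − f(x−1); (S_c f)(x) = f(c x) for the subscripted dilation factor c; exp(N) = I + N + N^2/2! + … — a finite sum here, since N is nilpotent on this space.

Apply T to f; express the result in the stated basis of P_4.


the result is g(x) = 5x^3 - 28x - 13

order-1 term: -30x - 15
the series for exp(-(Δ ∘ S_{-1} ∘ D)) f terminates at order 1
exp(-(Δ ∘ S_{-1} ∘ D)) f = 5x^3 - 28x - 13


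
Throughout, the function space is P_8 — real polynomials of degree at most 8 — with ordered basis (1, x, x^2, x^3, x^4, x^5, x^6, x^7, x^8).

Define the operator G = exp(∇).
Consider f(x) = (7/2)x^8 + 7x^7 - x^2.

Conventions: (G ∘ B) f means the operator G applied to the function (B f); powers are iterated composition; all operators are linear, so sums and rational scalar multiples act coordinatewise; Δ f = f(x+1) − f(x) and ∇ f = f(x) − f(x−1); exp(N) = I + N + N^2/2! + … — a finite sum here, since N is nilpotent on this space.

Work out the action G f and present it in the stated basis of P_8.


the image equals g(x) = (7/2)x^8 + 35x^7 + 49x^6 - 196x^5 + 637x^3 - 589x^2 - 191x + 238

order-1 term: 28x^7 - 49x^6 + 49x^5 - 49x^3 + 49x^2 - 23x + 9/2
order-2 term: 98x^6 - 441x^5 + 980x^4 - 1225x^3 + 833x^2 - 245x + 5/2
order-3 term: 196x^5 - 1225x^4 + 3430x^3 - 5145x^2 + 4018x - 1274
order-4 term: 245x^4 - 1715x^3 + 4900x^2 - 6615x + 7007/2
order-5 term: 196x^3 - 1323x^2 + 3185x - 2695
order-6 term: 98x^2 - 539x + 784
order-7 term: 28x - 91
order-8 term: 7/2
the series for exp(∇) f terminates at order 8
exp(∇) f = (7/2)x^8 + 35x^7 + 49x^6 - 196x^5 + 637x^3 - 589x^2 - 191x + 238


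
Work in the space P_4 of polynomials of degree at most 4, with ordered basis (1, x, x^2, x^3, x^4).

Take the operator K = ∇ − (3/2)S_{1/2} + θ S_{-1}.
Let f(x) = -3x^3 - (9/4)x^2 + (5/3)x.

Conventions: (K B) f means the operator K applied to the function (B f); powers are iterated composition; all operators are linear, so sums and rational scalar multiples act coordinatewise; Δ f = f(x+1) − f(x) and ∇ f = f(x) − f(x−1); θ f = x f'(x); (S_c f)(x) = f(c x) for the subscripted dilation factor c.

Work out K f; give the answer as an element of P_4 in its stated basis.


the result is g(x) = (153/16)x^3 - (405/32)x^2 + (19/12)x + 11/12

∇ f = -9x^2 + (9/2)x + 11/12
S_{1/2} f = -(3/8)x^3 - (9/16)x^2 + (5/6)x
(-(3/2)S_{1/2}) f = (9/16)x^3 + (27/32)x^2 - (5/4)x
S_{-1} f = 3x^3 - (9/4)x^2 - (5/3)x
θ S_{-1} f = 9x^3 - (9/2)x^2 - (5/3)x
(∇ − (3/2)S_{1/2} + θ S_{-1}) f = (153/16)x^3 - (405/32)x^2 + (19/12)x + 11/12


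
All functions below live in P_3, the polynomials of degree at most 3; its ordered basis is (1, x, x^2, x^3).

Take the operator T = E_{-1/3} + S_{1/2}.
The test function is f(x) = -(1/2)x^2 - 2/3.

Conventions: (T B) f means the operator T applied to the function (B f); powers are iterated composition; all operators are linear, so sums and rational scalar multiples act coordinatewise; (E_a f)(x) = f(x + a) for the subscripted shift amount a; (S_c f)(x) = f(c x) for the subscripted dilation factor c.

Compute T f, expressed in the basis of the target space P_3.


E_{-1/3} f = -(1/2)x^2 + (1/3)x - 13/18
S_{1/2} f = -(1/8)x^2 - 2/3
(E_{-1/3} + S_{1/2}) f = -(5/8)x^2 + (1/3)x - 25/18

g(x) = -(5/8)x^2 + (1/3)x - 25/18


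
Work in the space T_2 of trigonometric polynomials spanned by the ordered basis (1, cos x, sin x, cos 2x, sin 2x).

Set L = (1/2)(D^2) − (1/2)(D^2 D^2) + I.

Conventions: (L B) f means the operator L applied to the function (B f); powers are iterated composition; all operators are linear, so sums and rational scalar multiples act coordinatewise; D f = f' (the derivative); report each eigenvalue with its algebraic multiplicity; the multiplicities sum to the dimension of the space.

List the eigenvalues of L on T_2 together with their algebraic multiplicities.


λ = -9 (multiplicity 2), λ = 0 (multiplicity 2), λ = 1 (multiplicity 1)

image of 1: 1
image of cos x: 0
image of sin x: 0
image of cos 2x: -9cos 2x
image of sin 2x: -9sin 2x
the matrix is diagonal; its diagonal is (1, 0, 0, -9, -9)
for a triangular matrix the eigenvalues are the diagonal entries, with algebraic multiplicity their repetition count


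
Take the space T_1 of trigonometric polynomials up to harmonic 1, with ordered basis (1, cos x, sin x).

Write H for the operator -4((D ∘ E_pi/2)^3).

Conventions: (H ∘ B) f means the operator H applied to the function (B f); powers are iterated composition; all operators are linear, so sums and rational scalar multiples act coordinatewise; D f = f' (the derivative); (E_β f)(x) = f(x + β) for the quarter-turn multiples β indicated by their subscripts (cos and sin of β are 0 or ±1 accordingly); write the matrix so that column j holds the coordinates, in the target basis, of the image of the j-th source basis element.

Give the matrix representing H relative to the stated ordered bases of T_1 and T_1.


the matrix is [[0, 0, 0]; [0, 4, 0]; [0, 0, 4]] (rows listed top to bottom)

image of 1: 0
image of cos x: 4cos x
image of sin x: 4sin x
each image's coordinates form column j of the matrix


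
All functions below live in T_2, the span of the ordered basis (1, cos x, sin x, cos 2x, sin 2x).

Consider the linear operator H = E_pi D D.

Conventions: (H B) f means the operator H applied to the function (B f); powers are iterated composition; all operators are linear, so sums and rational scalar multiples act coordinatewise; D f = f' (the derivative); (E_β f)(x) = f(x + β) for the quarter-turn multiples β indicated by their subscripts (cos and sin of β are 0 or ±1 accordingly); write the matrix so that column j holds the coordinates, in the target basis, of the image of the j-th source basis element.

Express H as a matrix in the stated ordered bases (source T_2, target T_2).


image of 1: 0
image of cos x: cos x
image of sin x: sin x
image of cos 2x: -4cos 2x
image of sin 2x: -4sin 2x
each image's coordinates form column j of the matrix

the matrix is [[0, 0, 0, 0, 0]; [0, 1, 0, 0, 0]; [0, 0, 1, 0, 0]; [0, 0, 0, -4, 0]; [0, 0, 0, 0, -4]] (rows listed top to bottom)


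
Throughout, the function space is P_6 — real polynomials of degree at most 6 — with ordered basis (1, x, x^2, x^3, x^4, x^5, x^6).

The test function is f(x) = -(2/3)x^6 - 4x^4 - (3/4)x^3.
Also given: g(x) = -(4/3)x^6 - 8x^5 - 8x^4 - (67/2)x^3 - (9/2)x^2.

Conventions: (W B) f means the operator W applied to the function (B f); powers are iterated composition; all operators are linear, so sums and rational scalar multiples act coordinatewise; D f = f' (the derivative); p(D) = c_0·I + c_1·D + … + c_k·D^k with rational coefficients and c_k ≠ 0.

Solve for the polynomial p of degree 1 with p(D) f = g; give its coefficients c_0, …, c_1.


D^0 f = -(2/3)x^6 - 4x^4 - (3/4)x^3
D^1 f = -4x^5 - 16x^3 - (9/4)x^2
matching coefficients of g against c_0 f + c_1 Df + … from the top degree down determines the c_i
solution: c_0 = 2, c_1 = 2

c_0 = 2, c_1 = 2


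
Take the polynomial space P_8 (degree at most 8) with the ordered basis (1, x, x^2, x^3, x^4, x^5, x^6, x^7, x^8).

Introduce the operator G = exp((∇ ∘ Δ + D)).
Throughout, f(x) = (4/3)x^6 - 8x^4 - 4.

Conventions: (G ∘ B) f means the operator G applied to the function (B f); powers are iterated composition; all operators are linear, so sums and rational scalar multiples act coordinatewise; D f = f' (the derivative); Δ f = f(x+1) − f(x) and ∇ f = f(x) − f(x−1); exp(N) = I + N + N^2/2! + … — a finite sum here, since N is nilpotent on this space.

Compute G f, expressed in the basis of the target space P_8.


order-1 term: 8x^5 + 40x^4 - 32x^3 - 56x^2 - 40/3
order-2 term: 20x^4 + 160x^3 + 192x^2 - 112x - 16
order-3 term: (80/3)x^3 + 240x^2 + 448x + 104
order-4 term: 20x^2 + 160x + 232
order-5 term: 8x + 40
order-6 term: 4/3
the series for exp((∇ ∘ Δ + D)) f terminates at order 6
exp((∇ ∘ Δ + D)) f = (4/3)x^6 + 8x^5 + 52x^4 + (464/3)x^3 + 396x^2 + 504x + 344

g(x) = (4/3)x^6 + 8x^5 + 52x^4 + (464/3)x^3 + 396x^2 + 504x + 344


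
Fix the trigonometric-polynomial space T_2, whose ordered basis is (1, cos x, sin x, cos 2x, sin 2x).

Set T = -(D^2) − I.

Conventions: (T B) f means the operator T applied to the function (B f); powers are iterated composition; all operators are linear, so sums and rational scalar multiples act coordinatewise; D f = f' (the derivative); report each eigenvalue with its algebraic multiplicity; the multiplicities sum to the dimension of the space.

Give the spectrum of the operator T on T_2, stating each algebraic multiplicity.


λ = -1 (multiplicity 1), λ = 0 (multiplicity 2), λ = 3 (multiplicity 2)

image of 1: -1
image of cos x: 0
image of sin x: 0
image of cos 2x: 3cos 2x
image of sin 2x: 3sin 2x
the matrix is diagonal; its diagonal is (-1, 0, 0, 3, 3)
for a triangular matrix the eigenvalues are the diagonal entries, with algebraic multiplicity their repetition count


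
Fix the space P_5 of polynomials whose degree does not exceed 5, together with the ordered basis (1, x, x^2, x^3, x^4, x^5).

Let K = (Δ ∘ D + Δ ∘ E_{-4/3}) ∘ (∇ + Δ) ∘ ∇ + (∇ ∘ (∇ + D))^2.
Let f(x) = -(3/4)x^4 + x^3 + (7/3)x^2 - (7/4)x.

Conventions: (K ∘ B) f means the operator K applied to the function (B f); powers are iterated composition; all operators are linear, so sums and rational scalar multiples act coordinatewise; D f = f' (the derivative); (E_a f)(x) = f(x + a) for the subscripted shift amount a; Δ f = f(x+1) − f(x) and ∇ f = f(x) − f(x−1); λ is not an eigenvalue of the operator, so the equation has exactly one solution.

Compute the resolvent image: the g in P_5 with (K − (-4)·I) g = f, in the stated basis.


the image equals g(x) = -(3/16)x^4 + (1/4)x^3 + (7/12)x^2 + (29/16)x + 3

write g with unknown coordinates in the stated basis and equate coefficients in (K − (-4)·I) g = f
solving from the highest basis element down gives g = -(3/16)x^4 + (1/4)x^3 + (7/12)x^2 + (29/16)x + 3
check: K g = -9x - 12
so K g − (-4)·g = -(3/4)x^4 + x^3 + (7/3)x^2 - (7/4)x = f ✓


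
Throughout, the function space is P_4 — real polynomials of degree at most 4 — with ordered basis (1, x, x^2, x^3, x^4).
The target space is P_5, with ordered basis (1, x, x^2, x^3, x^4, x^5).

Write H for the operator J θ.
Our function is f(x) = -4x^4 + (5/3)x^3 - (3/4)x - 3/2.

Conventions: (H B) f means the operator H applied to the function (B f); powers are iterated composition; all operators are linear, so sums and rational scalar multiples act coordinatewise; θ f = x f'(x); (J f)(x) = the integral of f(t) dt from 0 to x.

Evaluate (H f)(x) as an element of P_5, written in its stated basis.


the result is g(x) = -(16/5)x^5 + (5/4)x^4 - (3/8)x^2

θ f = -16x^4 + 5x^3 - (3/4)x
J θ f = -(16/5)x^5 + (5/4)x^4 - (3/8)x^2


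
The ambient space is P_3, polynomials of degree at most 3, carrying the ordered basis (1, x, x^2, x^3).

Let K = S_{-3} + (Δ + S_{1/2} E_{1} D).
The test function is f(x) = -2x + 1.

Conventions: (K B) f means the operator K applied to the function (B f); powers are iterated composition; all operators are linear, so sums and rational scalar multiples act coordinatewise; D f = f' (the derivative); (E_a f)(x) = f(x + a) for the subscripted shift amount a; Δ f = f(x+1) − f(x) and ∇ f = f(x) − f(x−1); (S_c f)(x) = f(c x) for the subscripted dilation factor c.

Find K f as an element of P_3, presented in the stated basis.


g(x) = 6x - 3

S_{-3} f = 6x + 1
Δ f = -2
D f = -2
E_{1} D f = -2
S_{1/2} E_{1} D f = -2
(Δ + S_{1/2} E_{1} D) f = -4
(S_{-3} + (Δ + S_{1/2} E_{1} D)) f = 6x - 3


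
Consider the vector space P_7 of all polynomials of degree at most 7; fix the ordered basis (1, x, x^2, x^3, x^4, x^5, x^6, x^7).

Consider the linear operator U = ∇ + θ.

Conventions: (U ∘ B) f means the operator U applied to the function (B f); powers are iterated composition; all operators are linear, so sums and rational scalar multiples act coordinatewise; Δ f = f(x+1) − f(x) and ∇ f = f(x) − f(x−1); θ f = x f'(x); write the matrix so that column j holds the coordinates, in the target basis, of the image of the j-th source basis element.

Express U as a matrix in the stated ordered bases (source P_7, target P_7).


the matrix is [[0, 1, -1, 1, -1, 1, -1, 1]; [0, 1, 2, -3, 4, -5, 6, -7]; [0, 0, 2, 3, -6, 10, -15, 21]; [0, 0, 0, 3, 4, -10, 20, -35]; [0, 0, 0, 0, 4, 5, -15, 35]; [0, 0, 0, 0, 0, 5, 6, -21]; [0, 0, 0, 0, 0, 0, 6, 7]; [0, 0, 0, 0, 0, 0, 0, 7]] (rows listed top to bottom)

image of 1: 0
image of x: x + 1
image of x^2: 2x^2 + 2x - 1
image of x^3: 3x^3 + 3x^2 - 3x + 1
image of x^4: 4x^4 + 4x^3 - 6x^2 + 4x - 1
image of x^5: 5x^5 + 5x^4 - 10x^3 + 10x^2 - 5x + 1
image of x^6: 6x^6 + 6x^5 - 15x^4 + 20x^3 - 15x^2 + 6x - 1
image of x^7: 7x^7 + 7x^6 - 21x^5 + 35x^4 - 35x^3 + 21x^2 - 7x + 1
each image's coordinates form column j of the matrix


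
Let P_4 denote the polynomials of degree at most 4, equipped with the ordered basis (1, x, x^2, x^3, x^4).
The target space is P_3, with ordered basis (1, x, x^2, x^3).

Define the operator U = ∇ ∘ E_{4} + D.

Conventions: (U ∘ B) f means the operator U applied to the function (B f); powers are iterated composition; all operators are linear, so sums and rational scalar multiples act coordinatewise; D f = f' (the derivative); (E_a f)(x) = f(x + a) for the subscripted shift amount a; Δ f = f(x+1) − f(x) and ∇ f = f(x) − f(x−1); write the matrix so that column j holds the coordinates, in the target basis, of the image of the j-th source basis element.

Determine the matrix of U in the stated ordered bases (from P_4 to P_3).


image of 1: 0
image of x: 2
image of x^2: 4x + 7
image of x^3: 6x^2 + 21x + 37
image of x^4: 8x^3 + 42x^2 + 148x + 175
each image's coordinates form column j of the matrix

the matrix is [[0, 2, 7, 37, 175]; [0, 0, 4, 21, 148]; [0, 0, 0, 6, 42]; [0, 0, 0, 0, 8]] (rows listed top to bottom)


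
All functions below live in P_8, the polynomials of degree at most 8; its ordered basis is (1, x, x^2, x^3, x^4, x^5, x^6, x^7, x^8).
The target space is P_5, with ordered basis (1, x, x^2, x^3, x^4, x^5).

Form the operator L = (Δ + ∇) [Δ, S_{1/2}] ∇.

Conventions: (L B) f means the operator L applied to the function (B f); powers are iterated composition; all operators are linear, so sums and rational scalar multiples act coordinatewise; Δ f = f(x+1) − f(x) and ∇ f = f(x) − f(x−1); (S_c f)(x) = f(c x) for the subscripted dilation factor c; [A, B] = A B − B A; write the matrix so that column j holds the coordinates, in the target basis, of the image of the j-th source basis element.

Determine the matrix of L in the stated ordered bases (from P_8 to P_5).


the matrix is [[0, 0, 0, -3, -3, -15/2, -75/8, -273/16, -189/8]; [0, 0, 0, 0, -6, -15/2, -45/2, -525/16, -273/4]; [0, 0, 0, 0, 0, -15/2, -45/4, -315/8, -525/8]; [0, 0, 0, 0, 0, 0, -15/2, -105/8, -105/2]; [0, 0, 0, 0, 0, 0, 0, -105/16, -105/8]; [0, 0, 0, 0, 0, 0, 0, 0, -21/4]] (rows listed top to bottom)

image of 1: 0
image of x: 0
image of x^2: 0
image of x^3: -3
image of x^4: -6x - 3
image of x^5: -(15/2)x^2 - (15/2)x - 15/2
image of x^6: -(15/2)x^3 - (45/4)x^2 - (45/2)x - 75/8
image of x^7: -(105/16)x^4 - (105/8)x^3 - (315/8)x^2 - (525/16)x - 273/16
image of x^8: -(21/4)x^5 - (105/8)x^4 - (105/2)x^3 - (525/8)x^2 - (273/4)x - 189/8
each image's coordinates form column j of the matrix


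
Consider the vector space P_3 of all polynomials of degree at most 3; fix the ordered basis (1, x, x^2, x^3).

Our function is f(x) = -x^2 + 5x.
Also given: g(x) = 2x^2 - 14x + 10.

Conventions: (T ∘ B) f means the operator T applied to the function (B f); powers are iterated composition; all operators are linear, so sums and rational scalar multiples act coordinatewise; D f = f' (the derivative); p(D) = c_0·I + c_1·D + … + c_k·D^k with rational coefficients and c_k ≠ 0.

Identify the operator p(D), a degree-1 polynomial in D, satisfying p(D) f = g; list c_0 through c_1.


D^0 f = -x^2 + 5x
D^1 f = -2x + 5
matching coefficients of g against c_0 f + c_1 Df + … from the top degree down determines the c_i
solution: c_0 = -2, c_1 = 2

p(D) = -2·I + 2·D, i.e. c_0 = -2, c_1 = 2


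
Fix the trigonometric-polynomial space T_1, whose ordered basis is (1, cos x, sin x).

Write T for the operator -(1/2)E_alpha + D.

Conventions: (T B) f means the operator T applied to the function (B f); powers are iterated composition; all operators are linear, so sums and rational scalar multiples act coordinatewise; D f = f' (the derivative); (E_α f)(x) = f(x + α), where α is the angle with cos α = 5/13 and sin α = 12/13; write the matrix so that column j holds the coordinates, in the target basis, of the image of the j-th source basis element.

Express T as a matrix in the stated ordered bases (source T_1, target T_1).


the matrix is [[-1/2, 0, 0]; [0, -5/26, 7/13]; [0, -7/13, -5/26]] (rows listed top to bottom)

image of 1: -1/2
image of cos x: -(5/26)cos x - (7/13)sin x
image of sin x: (7/13)cos x - (5/26)sin x
each image's coordinates form column j of the matrix


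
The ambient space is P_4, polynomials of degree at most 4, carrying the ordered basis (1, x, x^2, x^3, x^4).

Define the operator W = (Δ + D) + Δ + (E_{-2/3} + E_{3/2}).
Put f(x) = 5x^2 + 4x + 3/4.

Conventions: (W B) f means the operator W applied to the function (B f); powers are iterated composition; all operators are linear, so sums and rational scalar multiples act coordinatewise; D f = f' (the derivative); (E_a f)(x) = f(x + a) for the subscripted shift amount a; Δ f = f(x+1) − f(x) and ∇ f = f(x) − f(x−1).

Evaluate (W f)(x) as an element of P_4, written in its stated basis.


Δ f = 10x + 9
D f = 10x + 4
(Δ + D) f = 20x + 13
Δ f = 10x + 9
E_{-2/3} f = 5x^2 - (8/3)x + 11/36
E_{3/2} f = 5x^2 + 19x + 18
(E_{-2/3} + E_{3/2}) f = 10x^2 + (49/3)x + 659/36
((Δ + D) + Δ + (E_{-2/3} + E_{3/2})) f = 10x^2 + (139/3)x + 1451/36

the image equals g(x) = 10x^2 + (139/3)x + 1451/36


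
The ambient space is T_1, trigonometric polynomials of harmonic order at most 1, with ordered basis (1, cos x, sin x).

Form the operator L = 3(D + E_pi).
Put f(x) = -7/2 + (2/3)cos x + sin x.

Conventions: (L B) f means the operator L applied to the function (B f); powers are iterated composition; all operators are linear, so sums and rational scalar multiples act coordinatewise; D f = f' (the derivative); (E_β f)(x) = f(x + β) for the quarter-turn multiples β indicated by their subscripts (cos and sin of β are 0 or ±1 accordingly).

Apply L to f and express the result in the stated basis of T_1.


D f = cos x - (2/3)sin x
E_pi f = -7/2 - (2/3)cos x - sin x
(D + E_pi) f = -7/2 + (1/3)cos x - (5/3)sin x
(3(D + E_pi)) f = -21/2 + cos x - 5sin x

g(x) = -21/2 + cos x - 5sin x


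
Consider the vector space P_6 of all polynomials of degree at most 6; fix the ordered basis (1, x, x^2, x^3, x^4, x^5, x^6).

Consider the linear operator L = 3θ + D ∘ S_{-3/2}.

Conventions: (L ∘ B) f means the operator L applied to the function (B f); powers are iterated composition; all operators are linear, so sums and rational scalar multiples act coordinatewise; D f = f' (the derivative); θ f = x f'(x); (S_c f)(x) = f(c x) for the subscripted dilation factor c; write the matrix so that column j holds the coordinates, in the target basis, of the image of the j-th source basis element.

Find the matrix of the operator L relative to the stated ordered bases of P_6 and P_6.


the matrix is [[0, -3/2, 0, 0, 0, 0, 0]; [0, 3, 9/2, 0, 0, 0, 0]; [0, 0, 6, -81/8, 0, 0, 0]; [0, 0, 0, 9, 81/4, 0, 0]; [0, 0, 0, 0, 12, -1215/32, 0]; [0, 0, 0, 0, 0, 15, 2187/32]; [0, 0, 0, 0, 0, 0, 18]] (rows listed top to bottom)

image of 1: 0
image of x: 3x - 3/2
image of x^2: 6x^2 + (9/2)x
image of x^3: 9x^3 - (81/8)x^2
image of x^4: 12x^4 + (81/4)x^3
image of x^5: 15x^5 - (1215/32)x^4
image of x^6: 18x^6 + (2187/32)x^5
each image's coordinates form column j of the matrix


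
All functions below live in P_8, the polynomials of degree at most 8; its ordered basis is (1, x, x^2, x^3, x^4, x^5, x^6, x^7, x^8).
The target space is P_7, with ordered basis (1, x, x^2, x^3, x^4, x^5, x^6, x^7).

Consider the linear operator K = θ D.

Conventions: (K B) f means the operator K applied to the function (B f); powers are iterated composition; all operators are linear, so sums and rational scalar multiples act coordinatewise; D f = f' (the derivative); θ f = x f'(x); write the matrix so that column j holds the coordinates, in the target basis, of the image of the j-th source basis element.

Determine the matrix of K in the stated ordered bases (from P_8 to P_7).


image of 1: 0
image of x: 0
image of x^2: 2x
image of x^3: 6x^2
image of x^4: 12x^3
image of x^5: 20x^4
image of x^6: 30x^5
image of x^7: 42x^6
image of x^8: 56x^7
each image's coordinates form column j of the matrix

the matrix is [[0, 0, 0, 0, 0, 0, 0, 0, 0]; [0, 0, 2, 0, 0, 0, 0, 0, 0]; [0, 0, 0, 6, 0, 0, 0, 0, 0]; [0, 0, 0, 0, 12, 0, 0, 0, 0]; [0, 0, 0, 0, 0, 20, 0, 0, 0]; [0, 0, 0, 0, 0, 0, 30, 0, 0]; [0, 0, 0, 0, 0, 0, 0, 42, 0]; [0, 0, 0, 0, 0, 0, 0, 0, 56]] (rows listed top to bottom)


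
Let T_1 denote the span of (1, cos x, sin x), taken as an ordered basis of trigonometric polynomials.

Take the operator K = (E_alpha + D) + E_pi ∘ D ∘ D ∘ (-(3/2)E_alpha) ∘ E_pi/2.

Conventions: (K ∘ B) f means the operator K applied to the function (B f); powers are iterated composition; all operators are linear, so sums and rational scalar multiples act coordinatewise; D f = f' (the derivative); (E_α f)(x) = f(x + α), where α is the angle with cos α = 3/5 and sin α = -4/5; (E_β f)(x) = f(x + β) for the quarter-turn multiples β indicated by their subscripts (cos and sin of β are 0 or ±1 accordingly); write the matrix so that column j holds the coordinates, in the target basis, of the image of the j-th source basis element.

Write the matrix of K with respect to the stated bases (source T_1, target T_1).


the matrix is [[1, 0, 0]; [0, -3/5, -7/10]; [0, 7/10, -3/5]] (rows listed top to bottom)

image of 1: 1
image of cos x: -(3/5)cos x + (7/10)sin x
image of sin x: -(7/10)cos x - (3/5)sin x
each image's coordinates form column j of the matrix


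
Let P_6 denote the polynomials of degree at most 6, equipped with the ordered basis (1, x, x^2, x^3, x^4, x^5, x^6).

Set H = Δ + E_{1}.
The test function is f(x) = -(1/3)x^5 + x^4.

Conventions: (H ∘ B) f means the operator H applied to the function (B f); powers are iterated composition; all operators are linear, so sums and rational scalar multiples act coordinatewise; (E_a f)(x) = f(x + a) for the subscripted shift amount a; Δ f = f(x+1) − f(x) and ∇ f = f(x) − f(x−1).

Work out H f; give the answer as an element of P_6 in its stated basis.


Δ f = -(5/3)x^4 + (2/3)x^3 + (8/3)x^2 + (7/3)x + 2/3
E_{1} f = -(1/3)x^5 - (2/3)x^4 + (2/3)x^3 + (8/3)x^2 + (7/3)x + 2/3
(Δ + E_{1}) f = -(1/3)x^5 - (7/3)x^4 + (4/3)x^3 + (16/3)x^2 + (14/3)x + 4/3

g(x) = -(1/3)x^5 - (7/3)x^4 + (4/3)x^3 + (16/3)x^2 + (14/3)x + 4/3
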